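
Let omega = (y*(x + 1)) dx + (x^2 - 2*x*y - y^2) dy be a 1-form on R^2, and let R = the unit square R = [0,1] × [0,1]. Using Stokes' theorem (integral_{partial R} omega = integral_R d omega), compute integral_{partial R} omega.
integral_(partial R) omega = -3/2

Stokes: integral_partial_R omega = integral_R d omega with d omega = (∂Q/∂x - ∂P/∂y) dx ∧ dy.
  ∂Q/∂x = 2*x - 2*y
  ∂P/∂y = x + 1
  integrand = ∂Q/∂x - ∂P/∂y = x - 2*y - 1.
Integrating over R: integral_0^1 integral_0^1 (x - 2*y - 1) dx dy = -3/2.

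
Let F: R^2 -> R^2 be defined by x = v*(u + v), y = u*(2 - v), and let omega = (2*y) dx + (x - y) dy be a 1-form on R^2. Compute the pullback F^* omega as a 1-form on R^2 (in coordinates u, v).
F^* omega = (-4*u*v^2 + 10*u*v - 4*u - v^3 + 2*v^2) du + (u*(-4*u*v + 6*u - 5*v^2 + 8*v)) dv

Using F^*(f dg) = (f ∘ F) d(g ∘ F), substitute each coordinate x_i by F_i(u, v) in f_i, and replace dx_i by d F_i = (∂F_i/∂u) du + (∂F_i/∂v) dv.
  For the x component: f_1(F) = 2*u*(2 - v); d F_1 = (v) du + (u + 2*v) dv
  For the y component: f_2(F) = 2*u*v - 2*u + v^2; d F_2 = (2 - v) du + (-u) dv
Combining and collecting du, dv coefficients:
  coeff of du: -4*u*v^2 + 10*u*v - 4*u - v^3 + 2*v^2
  coeff of dv: u*(-4*u*v + 6*u - 5*v^2 + 8*v)
F^* omega = (-4*u*v^2 + 10*u*v - 4*u - v^3 + 2*v^2) du + (u*(-4*u*v + 6*u - 5*v^2 + 8*v)) dv.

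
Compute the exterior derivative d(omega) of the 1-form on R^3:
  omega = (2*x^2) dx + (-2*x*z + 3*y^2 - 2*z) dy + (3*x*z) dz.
d(omega) = (-2*z) dx ∧ dy + (3*z) dx ∧ dz + (2*x + 2) dy ∧ dz

For a 1-form omega = sum_i f_i dx_i, the exterior derivative is
  d(omega) = sum_{i < j} (∂f_j/∂x_i - ∂f_i/∂x_j) dx_i ∧ dx_j.
  coefficient of dx ∧ dy: ∂f_2/∂x - ∂f_1/∂y = ∂(-2*x*z + 3*y^2 - 2*z)/∂x - ∂(2*x^2)/∂y = -2*z
  coefficient of dx ∧ dz: ∂f_3/∂x - ∂f_1/∂z = ∂(3*x*z)/∂x - ∂(2*x^2)/∂z = 3*z
  coefficient of dy ∧ dz: ∂f_3/∂y - ∂f_2/∂z = ∂(3*x*z)/∂y - ∂(-2*x*z + 3*y^2 - 2*z)/∂z = 2*x + 2
Assembling: d(omega) = (-2*z) dx ∧ dy + (3*z) dx ∧ dz + (2*x + 2) dy ∧ dz.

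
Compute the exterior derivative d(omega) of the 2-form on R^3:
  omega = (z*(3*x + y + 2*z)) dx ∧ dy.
d(omega) = (3*x + y + 4*z) dx ∧ dy ∧ dz

For a 2-form omega = sum_{i<j} g_{ij} dx_i ∧ dx_j, the exterior derivative is
  d(omega) = sum_{i<j} d(g_{ij}) ∧ dx_i ∧ dx_j = sum_{i<j, k} (∂g_{ij}/∂x_k) dx_k ∧ dx_i ∧ dx_j.
Expand each term, using dx_k ∧ dx_i ∧ dx_j = sgn(permutation) dx_{(a)} ∧ dx_{(b)} ∧ dx_{(c)} with (a < b < c) sorted:
  d(z*(3*x + y + 2*z)) includes (∂/∂z)(z*(3*x + y + 2*z)) dz = (3*x + y + 4*z) dz, which multiplied by dx ∧ dy gives (3*x + y + 4*z) dx ∧ dy ∧ dz
Collecting like 3-forms: d(omega) = (3*x + y + 4*z) dx ∧ dy ∧ dz.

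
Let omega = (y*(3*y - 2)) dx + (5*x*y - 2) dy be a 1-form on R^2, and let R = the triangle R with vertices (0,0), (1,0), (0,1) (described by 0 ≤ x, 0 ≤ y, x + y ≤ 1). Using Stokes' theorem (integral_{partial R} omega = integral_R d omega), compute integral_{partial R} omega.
integral_(partial R) omega = 5/6

Stokes: integral_partial_R omega = integral_R d omega with d omega = (∂Q/∂x - ∂P/∂y) dx ∧ dy.
  ∂Q/∂x = 5*y
  ∂P/∂y = 6*y - 2
  integrand = ∂Q/∂x - ∂P/∂y = 2 - y.
Integrating over R: integral_0^1 integral_0^{1-x} (2 - y) dy dx = 5/6.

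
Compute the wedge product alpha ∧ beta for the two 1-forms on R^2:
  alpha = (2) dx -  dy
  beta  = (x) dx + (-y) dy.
alpha ∧ beta = (x - 2*y) dx ∧ dy

Distribute the wedge, using dx_i ∧ dx_j = -dx_j ∧ dx_i and dx_i ∧ dx_i = 0. For each pair (i, j) with i < j, the coefficient of dx_i ∧ dx_j in alpha ∧ beta is (alpha_i * beta_j - alpha_j * beta_i). Collecting: alpha ∧ beta = (x - 2*y) dx ∧ dy.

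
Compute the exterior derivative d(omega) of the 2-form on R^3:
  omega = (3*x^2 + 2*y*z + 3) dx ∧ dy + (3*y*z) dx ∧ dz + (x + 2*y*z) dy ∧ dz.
d(omega) = (2*y - 3*z + 1) dx ∧ dy ∧ dz

For a 2-form omega = sum_{i<j} g_{ij} dx_i ∧ dx_j, the exterior derivative is
  d(omega) = sum_{i<j} d(g_{ij}) ∧ dx_i ∧ dx_j = sum_{i<j, k} (∂g_{ij}/∂x_k) dx_k ∧ dx_i ∧ dx_j.
Expand each term, using dx_k ∧ dx_i ∧ dx_j = sgn(permutation) dx_{(a)} ∧ dx_{(b)} ∧ dx_{(c)} with (a < b < c) sorted:
  d(3*x^2 + 2*y*z + 3) includes (∂/∂z)(3*x^2 + 2*y*z + 3) dz = (2*y) dz, which multiplied by dx ∧ dy gives (2*y) dx ∧ dy ∧ dz
  d(3*y*z) includes (∂/∂y)(3*y*z) dy = (3*z) dy, which multiplied by dx ∧ dz gives (-3*z) dx ∧ dy ∧ dz
  d(x + 2*y*z) includes (∂/∂x)(x + 2*y*z) dx = (1) dx, which multiplied by dy ∧ dz gives (1) dx ∧ dy ∧ dz
Collecting like 3-forms: d(omega) = (2*y - 3*z + 1) dx ∧ dy ∧ dz.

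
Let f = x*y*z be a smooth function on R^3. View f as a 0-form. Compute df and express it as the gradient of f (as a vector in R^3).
df = (y*z) dx + (x*z) dy + (x*y) dz; grad f = (y*z, x*z, x*y)

For a 0-form f, d f = (∂f/∂x) dx + (∂f/∂y) dy + (∂f/∂z) dz. The components of the vector representation are exactly the entries of grad f in Cartesian coordinates:
  ∂f/∂x = y*z
  ∂f/∂y = x*z
  ∂f/∂z = x*y.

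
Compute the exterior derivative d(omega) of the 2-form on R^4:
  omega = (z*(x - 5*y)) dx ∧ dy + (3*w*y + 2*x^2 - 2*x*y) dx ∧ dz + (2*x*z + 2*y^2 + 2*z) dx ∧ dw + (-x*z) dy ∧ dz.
d(omega) = (-3*w + 3*x - 5*y - z) dx ∧ dy ∧ dz + (-2*x + 3*y - 2) dx ∧ dz ∧ dw + (-4*y) dx ∧ dy ∧ dw

For a 2-form omega = sum_{i<j} g_{ij} dx_i ∧ dx_j, the exterior derivative is
  d(omega) = sum_{i<j} d(g_{ij}) ∧ dx_i ∧ dx_j = sum_{i<j, k} (∂g_{ij}/∂x_k) dx_k ∧ dx_i ∧ dx_j.
Expand each term, using dx_k ∧ dx_i ∧ dx_j = sgn(permutation) dx_{(a)} ∧ dx_{(b)} ∧ dx_{(c)} with (a < b < c) sorted:
  d(z*(x - 5*y)) includes (∂/∂z)(z*(x - 5*y)) dz = (x - 5*y) dz, which multiplied by dx ∧ dy gives (x - 5*y) dx ∧ dy ∧ dz
  d(3*w*y + 2*x^2 - 2*x*y) includes (∂/∂y)(3*w*y + 2*x^2 - 2*x*y) dy = (3*w - 2*x) dy, which multiplied by dx ∧ dz gives (-3*w + 2*x) dx ∧ dy ∧ dz
  d(3*w*y + 2*x^2 - 2*x*y) includes (∂/∂w)(3*w*y + 2*x^2 - 2*x*y) dw = (3*y) dw, which multiplied by dx ∧ dz gives (3*y) dx ∧ dz ∧ dw
  d(2*x*z + 2*y^2 + 2*z) includes (∂/∂y)(2*x*z + 2*y^2 + 2*z) dy = (4*y) dy, which multiplied by dx ∧ dw gives (-4*y) dx ∧ dy ∧ dw
  d(2*x*z + 2*y^2 + 2*z) includes (∂/∂z)(2*x*z + 2*y^2 + 2*z) dz = (2*x + 2) dz, which multiplied by dx ∧ dw gives (-2*x - 2) dx ∧ dz ∧ dw
  d(-x*z) includes (∂/∂x)(-x*z) dx = (-z) dx, which multiplied by dy ∧ dz gives (-z) dx ∧ dy ∧ dz
Collecting like 3-forms: d(omega) = (-3*w + 3*x - 5*y - z) dx ∧ dy ∧ dz + (-2*x + 3*y - 2) dx ∧ dz ∧ dw + (-4*y) dx ∧ dy ∧ dw.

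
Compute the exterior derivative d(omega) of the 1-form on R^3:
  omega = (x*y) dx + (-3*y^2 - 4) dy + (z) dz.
d(omega) = (-x) dx ∧ dy

For a 1-form omega = sum_i f_i dx_i, the exterior derivative is
  d(omega) = sum_{i < j} (∂f_j/∂x_i - ∂f_i/∂x_j) dx_i ∧ dx_j.
  coefficient of dx ∧ dy: ∂f_2/∂x - ∂f_1/∂y = ∂(-3*y^2 - 4)/∂x - ∂(x*y)/∂y = -x
Assembling: d(omega) = (-x) dx ∧ dy.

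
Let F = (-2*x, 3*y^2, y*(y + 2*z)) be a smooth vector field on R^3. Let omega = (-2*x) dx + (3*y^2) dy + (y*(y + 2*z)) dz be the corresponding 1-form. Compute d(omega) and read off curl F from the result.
d(omega) = (2*y + 2*z) dy ∧ dz + (0) dz ∧ dx + (0) dx ∧ dy; curl F = (2*y + 2*z, 0, 0)

d omega = sum_{i<j} (∂f_j/∂x_i - ∂f_i/∂x_j) dx_i ∧ dx_j. Under the identification (dy ∧ dz, dz ∧ dx, dx ∧ dy) ↔ (e_x, e_y, e_z), the coefficients are exactly the components of curl F. Compute:
  ∂R/∂y - ∂Q/∂z = (2*y + 2*z) - (0) = 2*y + 2*z
  ∂P/∂z - ∂R/∂x = (0) - (0) = 0
  ∂Q/∂x - ∂P/∂y = (0) - (0) = 0.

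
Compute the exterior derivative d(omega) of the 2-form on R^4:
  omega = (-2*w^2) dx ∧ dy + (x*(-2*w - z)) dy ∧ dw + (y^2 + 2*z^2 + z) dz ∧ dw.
d(omega) = (-6*w - z) dx ∧ dy ∧ dw + (x + 2*y) dy ∧ dz ∧ dw

For a 2-form omega = sum_{i<j} g_{ij} dx_i ∧ dx_j, the exterior derivative is
  d(omega) = sum_{i<j} d(g_{ij}) ∧ dx_i ∧ dx_j = sum_{i<j, k} (∂g_{ij}/∂x_k) dx_k ∧ dx_i ∧ dx_j.
Expand each term, using dx_k ∧ dx_i ∧ dx_j = sgn(permutation) dx_{(a)} ∧ dx_{(b)} ∧ dx_{(c)} with (a < b < c) sorted:
  d(-2*w^2) includes (∂/∂w)(-2*w^2) dw = (-4*w) dw, which multiplied by dx ∧ dy gives (-4*w) dx ∧ dy ∧ dw
  d(x*(-2*w - z)) includes (∂/∂x)(x*(-2*w - z)) dx = (-2*w - z) dx, which multiplied by dy ∧ dw gives (-2*w - z) dx ∧ dy ∧ dw
  d(x*(-2*w - z)) includes (∂/∂z)(x*(-2*w - z)) dz = (-x) dz, which multiplied by dy ∧ dw gives (x) dy ∧ dz ∧ dw
  d(y^2 + 2*z^2 + z) includes (∂/∂y)(y^2 + 2*z^2 + z) dy = (2*y) dy, which multiplied by dz ∧ dw gives (2*y) dy ∧ dz ∧ dw
Collecting like 3-forms: d(omega) = (-6*w - z) dx ∧ dy ∧ dw + (x + 2*y) dy ∧ dz ∧ dw.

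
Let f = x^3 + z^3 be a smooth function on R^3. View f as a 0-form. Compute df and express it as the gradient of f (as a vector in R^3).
df = (3*x^2) dx + (0) dy + (3*z^2) dz; grad f = (3*x^2, 0, 3*z^2)

For a 0-form f, d f = (∂f/∂x) dx + (∂f/∂y) dy + (∂f/∂z) dz. The components of the vector representation are exactly the entries of grad f in Cartesian coordinates:
  ∂f/∂x = 3*x^2
  ∂f/∂y = 0
  ∂f/∂z = 3*z^2.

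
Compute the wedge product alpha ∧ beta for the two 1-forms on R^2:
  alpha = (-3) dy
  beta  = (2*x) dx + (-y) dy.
alpha ∧ beta = (6*x) dx ∧ dy

Distribute the wedge, using dx_i ∧ dx_j = -dx_j ∧ dx_i and dx_i ∧ dx_i = 0. For each pair (i, j) with i < j, the coefficient of dx_i ∧ dx_j in alpha ∧ beta is (alpha_i * beta_j - alpha_j * beta_i). Collecting: alpha ∧ beta = (6*x) dx ∧ dy.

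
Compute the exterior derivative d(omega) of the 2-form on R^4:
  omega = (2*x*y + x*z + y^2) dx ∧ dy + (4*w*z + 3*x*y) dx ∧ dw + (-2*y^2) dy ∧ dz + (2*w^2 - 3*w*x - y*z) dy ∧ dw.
d(omega) = (x) dx ∧ dy ∧ dz + (-3*w - 3*x) dx ∧ dy ∧ dw + (-4*w) dx ∧ dz ∧ dw + (y) dy ∧ dz ∧ dw

For a 2-form omega = sum_{i<j} g_{ij} dx_i ∧ dx_j, the exterior derivative is
  d(omega) = sum_{i<j} d(g_{ij}) ∧ dx_i ∧ dx_j = sum_{i<j, k} (∂g_{ij}/∂x_k) dx_k ∧ dx_i ∧ dx_j.
Expand each term, using dx_k ∧ dx_i ∧ dx_j = sgn(permutation) dx_{(a)} ∧ dx_{(b)} ∧ dx_{(c)} with (a < b < c) sorted:
  d(2*x*y + x*z + y^2) includes (∂/∂z)(2*x*y + x*z + y^2) dz = (x) dz, which multiplied by dx ∧ dy gives (x) dx ∧ dy ∧ dz
  d(4*w*z + 3*x*y) includes (∂/∂y)(4*w*z + 3*x*y) dy = (3*x) dy, which multiplied by dx ∧ dw gives (-3*x) dx ∧ dy ∧ dw
  d(4*w*z + 3*x*y) includes (∂/∂z)(4*w*z + 3*x*y) dz = (4*w) dz, which multiplied by dx ∧ dw gives (-4*w) dx ∧ dz ∧ dw
  d(2*w^2 - 3*w*x - y*z) includes (∂/∂x)(2*w^2 - 3*w*x - y*z) dx = (-3*w) dx, which multiplied by dy ∧ dw gives (-3*w) dx ∧ dy ∧ dw
  d(2*w^2 - 3*w*x - y*z) includes (∂/∂z)(2*w^2 - 3*w*x - y*z) dz = (-y) dz, which multiplied by dy ∧ dw gives (y) dy ∧ dz ∧ dw
Collecting like 3-forms: d(omega) = (x) dx ∧ dy ∧ dz + (-3*w - 3*x) dx ∧ dy ∧ dw + (-4*w) dx ∧ dz ∧ dw + (y) dy ∧ dz ∧ dw.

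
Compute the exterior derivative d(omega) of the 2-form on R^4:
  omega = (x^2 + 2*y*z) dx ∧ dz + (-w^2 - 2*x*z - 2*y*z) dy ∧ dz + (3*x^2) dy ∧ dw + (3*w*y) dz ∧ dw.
d(omega) = (-4*z) dx ∧ dy ∧ dz + (w) dy ∧ dz ∧ dw + (6*x) dx ∧ dy ∧ dw

For a 2-form omega = sum_{i<j} g_{ij} dx_i ∧ dx_j, the exterior derivative is
  d(omega) = sum_{i<j} d(g_{ij}) ∧ dx_i ∧ dx_j = sum_{i<j, k} (∂g_{ij}/∂x_k) dx_k ∧ dx_i ∧ dx_j.
Expand each term, using dx_k ∧ dx_i ∧ dx_j = sgn(permutation) dx_{(a)} ∧ dx_{(b)} ∧ dx_{(c)} with (a < b < c) sorted:
  d(x^2 + 2*y*z) includes (∂/∂y)(x^2 + 2*y*z) dy = (2*z) dy, which multiplied by dx ∧ dz gives (-2*z) dx ∧ dy ∧ dz
  d(-w^2 - 2*x*z - 2*y*z) includes (∂/∂x)(-w^2 - 2*x*z - 2*y*z) dx = (-2*z) dx, which multiplied by dy ∧ dz gives (-2*z) dx ∧ dy ∧ dz
  d(-w^2 - 2*x*z - 2*y*z) includes (∂/∂w)(-w^2 - 2*x*z - 2*y*z) dw = (-2*w) dw, which multiplied by dy ∧ dz gives (-2*w) dy ∧ dz ∧ dw
  d(3*x^2) includes (∂/∂x)(3*x^2) dx = (6*x) dx, which multiplied by dy ∧ dw gives (6*x) dx ∧ dy ∧ dw
  d(3*w*y) includes (∂/∂y)(3*w*y) dy = (3*w) dy, which multiplied by dz ∧ dw gives (3*w) dy ∧ dz ∧ dw
Collecting like 3-forms: d(omega) = (-4*z) dx ∧ dy ∧ dz + (w) dy ∧ dz ∧ dw + (6*x) dx ∧ dy ∧ dw.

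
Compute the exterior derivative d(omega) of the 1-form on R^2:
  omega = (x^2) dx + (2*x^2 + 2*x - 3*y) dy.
d(omega) = (4*x + 2) dx ∧ dy

For a 1-form omega = sum_i f_i dx_i, the exterior derivative is
  d(omega) = sum_{i < j} (∂f_j/∂x_i - ∂f_i/∂x_j) dx_i ∧ dx_j.
  coefficient of dx ∧ dy: ∂f_2/∂x - ∂f_1/∂y = ∂(2*x^2 + 2*x - 3*y)/∂x - ∂(x^2)/∂y = 4*x + 2
Assembling: d(omega) = (4*x + 2) dx ∧ dy.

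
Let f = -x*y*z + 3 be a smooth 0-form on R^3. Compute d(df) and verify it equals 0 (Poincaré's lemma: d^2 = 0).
d(df) = 0

Step 1: df = sum_i (∂f/∂x_i) dx_i = (-y*z) dx + (-x*z) dy + (-x*y) dz.
Step 2: Apply d again. Using the 1-form formula, the coefficient of dx ∧ dy in d(df) is ∂^2 f/∂x ∂y - ∂^2 f/∂y ∂x = (-z) - (-z) = 0 (equality of mixed partials for smooth f).
Similarly for dx ∧ dz and dy ∧ dz — all coefficients vanish. So d(df) = 0.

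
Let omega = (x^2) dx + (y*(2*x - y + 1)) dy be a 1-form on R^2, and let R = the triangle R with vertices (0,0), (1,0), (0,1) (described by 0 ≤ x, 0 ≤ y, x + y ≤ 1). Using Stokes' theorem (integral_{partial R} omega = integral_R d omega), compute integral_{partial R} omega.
integral_(partial R) omega = 1/3

Stokes: integral_partial_R omega = integral_R d omega with d omega = (∂Q/∂x - ∂P/∂y) dx ∧ dy.
  ∂Q/∂x = 2*y
  ∂P/∂y = 0
  integrand = ∂Q/∂x - ∂P/∂y = 2*y.
Integrating over R: integral_0^1 integral_0^{1-x} (2*y) dy dx = 1/3.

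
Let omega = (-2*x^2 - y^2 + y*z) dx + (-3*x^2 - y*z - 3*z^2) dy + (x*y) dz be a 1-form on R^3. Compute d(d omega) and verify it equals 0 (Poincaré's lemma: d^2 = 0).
d(d omega) = 0

Step 1: d omega = sum_{i<j} (∂f_j/∂x_i - ∂f_i/∂x_j) dx_i ∧ dx_j:
  coeff of dx ∧ dy: -6*x + 2*y - z
  coeff of dx ∧ dz: 0
  coeff of dy ∧ dz: x + y + 6*z
Step 2: Apply d again to each 2-form coefficient. The only possible 3-form in R^3 is dx ∧ dy ∧ dz, with coefficient
  ∂(coeff of dy∧dz)/∂x - ∂(coeff of dx∧dz)/∂y + ∂(coeff of dx∧dy)/∂z
  = ∂/∂x (x + y + 6*z) - ∂/∂y (0) + ∂/∂z (-6*x + 2*y - z).
Each of these terms simplifies to sums of mixed partials that cancel in pairs. The result is 0 (by equality of mixed partials for smooth functions — Schwarz / Clairaut).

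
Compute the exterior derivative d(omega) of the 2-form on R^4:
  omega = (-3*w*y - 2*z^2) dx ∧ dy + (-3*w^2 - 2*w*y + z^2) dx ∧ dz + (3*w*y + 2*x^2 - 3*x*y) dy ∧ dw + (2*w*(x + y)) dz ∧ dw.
d(omega) = (2*w - 4*z) dx ∧ dy ∧ dz + (4*x - 6*y) dx ∧ dy ∧ dw + (-4*w - 2*y) dx ∧ dz ∧ dw + (2*w) dy ∧ dz ∧ dw

For a 2-form omega = sum_{i<j} g_{ij} dx_i ∧ dx_j, the exterior derivative is
  d(omega) = sum_{i<j} d(g_{ij}) ∧ dx_i ∧ dx_j = sum_{i<j, k} (∂g_{ij}/∂x_k) dx_k ∧ dx_i ∧ dx_j.
Expand each term, using dx_k ∧ dx_i ∧ dx_j = sgn(permutation) dx_{(a)} ∧ dx_{(b)} ∧ dx_{(c)} with (a < b < c) sorted:
  d(-3*w*y - 2*z^2) includes (∂/∂z)(-3*w*y - 2*z^2) dz = (-4*z) dz, which multiplied by dx ∧ dy gives (-4*z) dx ∧ dy ∧ dz
  d(-3*w*y - 2*z^2) includes (∂/∂w)(-3*w*y - 2*z^2) dw = (-3*y) dw, which multiplied by dx ∧ dy gives (-3*y) dx ∧ dy ∧ dw
  d(-3*w^2 - 2*w*y + z^2) includes (∂/∂y)(-3*w^2 - 2*w*y + z^2) dy = (-2*w) dy, which multiplied by dx ∧ dz gives (2*w) dx ∧ dy ∧ dz
  d(-3*w^2 - 2*w*y + z^2) includes (∂/∂w)(-3*w^2 - 2*w*y + z^2) dw = (-6*w - 2*y) dw, which multiplied by dx ∧ dz gives (-6*w - 2*y) dx ∧ dz ∧ dw
  d(3*w*y + 2*x^2 - 3*x*y) includes (∂/∂x)(3*w*y + 2*x^2 - 3*x*y) dx = (4*x - 3*y) dx, which multiplied by dy ∧ dw gives (4*x - 3*y) dx ∧ dy ∧ dw
  d(2*w*(x + y)) includes (∂/∂x)(2*w*(x + y)) dx = (2*w) dx, which multiplied by dz ∧ dw gives (2*w) dx ∧ dz ∧ dw
  d(2*w*(x + y)) includes (∂/∂y)(2*w*(x + y)) dy = (2*w) dy, which multiplied by dz ∧ dw gives (2*w) dy ∧ dz ∧ dw
Collecting like 3-forms: d(omega) = (2*w - 4*z) dx ∧ dy ∧ dz + (4*x - 6*y) dx ∧ dy ∧ dw + (-4*w - 2*y) dx ∧ dz ∧ dw + (2*w) dy ∧ dz ∧ dw.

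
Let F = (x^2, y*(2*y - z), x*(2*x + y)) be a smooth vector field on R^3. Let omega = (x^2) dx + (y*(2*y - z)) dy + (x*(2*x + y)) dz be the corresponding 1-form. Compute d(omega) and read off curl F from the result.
d(omega) = (x + y) dy ∧ dz + (-4*x - y) dz ∧ dx + (0) dx ∧ dy; curl F = (x + y, -4*x - y, 0)

d omega = sum_{i<j} (∂f_j/∂x_i - ∂f_i/∂x_j) dx_i ∧ dx_j. Under the identification (dy ∧ dz, dz ∧ dx, dx ∧ dy) ↔ (e_x, e_y, e_z), the coefficients are exactly the components of curl F. Compute:
  ∂R/∂y - ∂Q/∂z = (x) - (-y) = x + y
  ∂P/∂z - ∂R/∂x = (0) - (4*x + y) = -4*x - y
  ∂Q/∂x - ∂P/∂y = (0) - (0) = 0.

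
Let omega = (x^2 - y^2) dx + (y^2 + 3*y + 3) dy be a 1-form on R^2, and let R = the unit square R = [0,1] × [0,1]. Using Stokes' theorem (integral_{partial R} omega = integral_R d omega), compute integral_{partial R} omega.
integral_(partial R) omega = 1

Stokes: integral_partial_R omega = integral_R d omega with d omega = (∂Q/∂x - ∂P/∂y) dx ∧ dy.
  ∂Q/∂x = 0
  ∂P/∂y = -2*y
  integrand = ∂Q/∂x - ∂P/∂y = 2*y.
Integrating over R: integral_0^1 integral_0^1 (2*y) dx dy = 1.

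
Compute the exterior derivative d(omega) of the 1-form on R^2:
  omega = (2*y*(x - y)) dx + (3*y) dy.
d(omega) = (-2*x + 4*y) dx ∧ dy

For a 1-form omega = sum_i f_i dx_i, the exterior derivative is
  d(omega) = sum_{i < j} (∂f_j/∂x_i - ∂f_i/∂x_j) dx_i ∧ dx_j.
  coefficient of dx ∧ dy: ∂f_2/∂x - ∂f_1/∂y = ∂(3*y)/∂x - ∂(2*y*(x - y))/∂y = -2*x + 4*y
Assembling: d(omega) = (-2*x + 4*y) dx ∧ dy.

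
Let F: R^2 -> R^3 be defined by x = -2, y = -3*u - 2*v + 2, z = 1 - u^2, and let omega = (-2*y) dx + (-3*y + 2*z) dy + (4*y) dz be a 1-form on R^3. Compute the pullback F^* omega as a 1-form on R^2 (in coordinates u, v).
F^* omega = (30*u^2 + 16*u*v - 43*u - 18*v + 12) du + (4*u^2 - 18*u - 12*v + 8) dv

Using F^*(f dg) = (f ∘ F) d(g ∘ F), substitute each coordinate x_i by F_i(u, v) in f_i, and replace dx_i by d F_i = (∂F_i/∂u) du + (∂F_i/∂v) dv.
  For the x component: f_1(F) = 6*u + 4*v - 4; d F_1 = (0) du + (0) dv
  For the y component: f_2(F) = -2*u^2 + 9*u + 6*v - 4; d F_2 = (-3) du + (-2) dv
  For the z component: f_3(F) = -12*u - 8*v + 8; d F_3 = (-2*u) du + (0) dv
Combining and collecting du, dv coefficients:
  coeff of du: 30*u^2 + 16*u*v - 43*u - 18*v + 12
  coeff of dv: 4*u^2 - 18*u - 12*v + 8
F^* omega = (30*u^2 + 16*u*v - 43*u - 18*v + 12) du + (4*u^2 - 18*u - 12*v + 8) dv.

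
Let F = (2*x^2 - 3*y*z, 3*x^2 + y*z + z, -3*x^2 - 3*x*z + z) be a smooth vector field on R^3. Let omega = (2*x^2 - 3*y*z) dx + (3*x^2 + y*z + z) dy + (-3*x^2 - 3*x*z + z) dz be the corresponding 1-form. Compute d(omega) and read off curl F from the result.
d(omega) = (-y - 1) dy ∧ dz + (6*x - 3*y + 3*z) dz ∧ dx + (6*x + 3*z) dx ∧ dy; curl F = (-y - 1, 6*x - 3*y + 3*z, 6*x + 3*z)

d omega = sum_{i<j} (∂f_j/∂x_i - ∂f_i/∂x_j) dx_i ∧ dx_j. Under the identification (dy ∧ dz, dz ∧ dx, dx ∧ dy) ↔ (e_x, e_y, e_z), the coefficients are exactly the components of curl F. Compute:
  ∂R/∂y - ∂Q/∂z = (0) - (y + 1) = -y - 1
  ∂P/∂z - ∂R/∂x = (-3*y) - (-6*x - 3*z) = 6*x - 3*y + 3*z
  ∂Q/∂x - ∂P/∂y = (6*x) - (-3*z) = 6*x + 3*z.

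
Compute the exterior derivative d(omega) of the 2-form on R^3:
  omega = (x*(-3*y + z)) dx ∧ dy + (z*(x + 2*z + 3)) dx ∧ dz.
d(omega) = (x) dx ∧ dy ∧ dz

For a 2-form omega = sum_{i<j} g_{ij} dx_i ∧ dx_j, the exterior derivative is
  d(omega) = sum_{i<j} d(g_{ij}) ∧ dx_i ∧ dx_j = sum_{i<j, k} (∂g_{ij}/∂x_k) dx_k ∧ dx_i ∧ dx_j.
Expand each term, using dx_k ∧ dx_i ∧ dx_j = sgn(permutation) dx_{(a)} ∧ dx_{(b)} ∧ dx_{(c)} with (a < b < c) sorted:
  d(x*(-3*y + z)) includes (∂/∂z)(x*(-3*y + z)) dz = (x) dz, which multiplied by dx ∧ dy gives (x) dx ∧ dy ∧ dz
Collecting like 3-forms: d(omega) = (x) dx ∧ dy ∧ dz.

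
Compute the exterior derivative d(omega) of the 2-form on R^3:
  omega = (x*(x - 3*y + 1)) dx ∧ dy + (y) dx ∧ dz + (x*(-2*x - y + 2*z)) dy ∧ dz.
d(omega) = (-4*x - y + 2*z - 1) dx ∧ dy ∧ dz

For a 2-form omega = sum_{i<j} g_{ij} dx_i ∧ dx_j, the exterior derivative is
  d(omega) = sum_{i<j} d(g_{ij}) ∧ dx_i ∧ dx_j = sum_{i<j, k} (∂g_{ij}/∂x_k) dx_k ∧ dx_i ∧ dx_j.
Expand each term, using dx_k ∧ dx_i ∧ dx_j = sgn(permutation) dx_{(a)} ∧ dx_{(b)} ∧ dx_{(c)} with (a < b < c) sorted:
  d(y) includes (∂/∂y)(y) dy = (1) dy, which multiplied by dx ∧ dz gives (-1) dx ∧ dy ∧ dz
  d(x*(-2*x - y + 2*z)) includes (∂/∂x)(x*(-2*x - y + 2*z)) dx = (-4*x - y + 2*z) dx, which multiplied by dy ∧ dz gives (-4*x - y + 2*z) dx ∧ dy ∧ dz
Collecting like 3-forms: d(omega) = (-4*x - y + 2*z - 1) dx ∧ dy ∧ dz.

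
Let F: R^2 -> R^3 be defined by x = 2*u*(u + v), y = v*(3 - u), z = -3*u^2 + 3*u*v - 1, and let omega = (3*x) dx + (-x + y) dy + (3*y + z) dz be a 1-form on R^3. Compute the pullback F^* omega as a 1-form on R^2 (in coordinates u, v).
F^* omega = (42*u^3 + 29*u^2*v + 15*u*v^2 - 54*u*v + 6*u + 24*v^2 - 3*v) du + (5*u^3 + 15*u^2*v - 6*u^2 + 15*u*v - 3*u + 9*v) dv

Using F^*(f dg) = (f ∘ F) d(g ∘ F), substitute each coordinate x_i by F_i(u, v) in f_i, and replace dx_i by d F_i = (∂F_i/∂u) du + (∂F_i/∂v) dv.
  For the x component: f_1(F) = 6*u*(u + v); d F_1 = (4*u + 2*v) du + (2*u) dv
  For the y component: f_2(F) = -2*u^2 - 3*u*v + 3*v; d F_2 = (-v) du + (3 - u) dv
  For the z component: f_3(F) = -3*u^2 + 9*v - 1; d F_3 = (-6*u + 3*v) du + (3*u) dv
Combining and collecting du, dv coefficients:
  coeff of du: 42*u^3 + 29*u^2*v + 15*u*v^2 - 54*u*v + 6*u + 24*v^2 - 3*v
  coeff of dv: 5*u^3 + 15*u^2*v - 6*u^2 + 15*u*v - 3*u + 9*v
F^* omega = (42*u^3 + 29*u^2*v + 15*u*v^2 - 54*u*v + 6*u + 24*v^2 - 3*v) du + (5*u^3 + 15*u^2*v - 6*u^2 + 15*u*v - 3*u + 9*v) dv.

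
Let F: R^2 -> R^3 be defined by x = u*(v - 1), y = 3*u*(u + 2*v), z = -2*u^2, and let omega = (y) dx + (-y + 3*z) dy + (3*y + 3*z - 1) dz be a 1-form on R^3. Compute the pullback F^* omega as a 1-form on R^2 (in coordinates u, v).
F^* omega = (u*(-66*u^2 - 159*u*v - 3*u - 30*v^2 - 6*v + 4)) du + (u^2*(-51*u - 30*v)) dv

Using F^*(f dg) = (f ∘ F) d(g ∘ F), substitute each coordinate x_i by F_i(u, v) in f_i, and replace dx_i by d F_i = (∂F_i/∂u) du + (∂F_i/∂v) dv.
  For the x component: f_1(F) = 3*u*(u + 2*v); d F_1 = (v - 1) du + (u) dv
  For the y component: f_2(F) = 3*u*(-3*u - 2*v); d F_2 = (6*u + 6*v) du + (6*u) dv
  For the z component: f_3(F) = 3*u^2 + 18*u*v - 1; d F_3 = (-4*u) du + (0) dv
Combining and collecting du, dv coefficients:
  coeff of du: u*(-66*u^2 - 159*u*v - 3*u - 30*v^2 - 6*v + 4)
  coeff of dv: u^2*(-51*u - 30*v)
F^* omega = (u*(-66*u^2 - 159*u*v - 3*u - 30*v^2 - 6*v + 4)) du + (u^2*(-51*u - 30*v)) dv.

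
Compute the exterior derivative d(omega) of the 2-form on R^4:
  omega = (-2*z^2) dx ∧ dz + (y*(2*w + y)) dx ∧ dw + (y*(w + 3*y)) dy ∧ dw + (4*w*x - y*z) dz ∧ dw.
d(omega) = (-2*w - 2*y) dx ∧ dy ∧ dw + (4*w) dx ∧ dz ∧ dw + (-z) dy ∧ dz ∧ dw

For a 2-form omega = sum_{i<j} g_{ij} dx_i ∧ dx_j, the exterior derivative is
  d(omega) = sum_{i<j} d(g_{ij}) ∧ dx_i ∧ dx_j = sum_{i<j, k} (∂g_{ij}/∂x_k) dx_k ∧ dx_i ∧ dx_j.
Expand each term, using dx_k ∧ dx_i ∧ dx_j = sgn(permutation) dx_{(a)} ∧ dx_{(b)} ∧ dx_{(c)} with (a < b < c) sorted:
  d(y*(2*w + y)) includes (∂/∂y)(y*(2*w + y)) dy = (2*w + 2*y) dy, which multiplied by dx ∧ dw gives (-2*w - 2*y) dx ∧ dy ∧ dw
  d(4*w*x - y*z) includes (∂/∂x)(4*w*x - y*z) dx = (4*w) dx, which multiplied by dz ∧ dw gives (4*w) dx ∧ dz ∧ dw
  d(4*w*x - y*z) includes (∂/∂y)(4*w*x - y*z) dy = (-z) dy, which multiplied by dz ∧ dw gives (-z) dy ∧ dz ∧ dw
Collecting like 3-forms: d(omega) = (-2*w - 2*y) dx ∧ dy ∧ dw + (4*w) dx ∧ dz ∧ dw + (-z) dy ∧ dz ∧ dw.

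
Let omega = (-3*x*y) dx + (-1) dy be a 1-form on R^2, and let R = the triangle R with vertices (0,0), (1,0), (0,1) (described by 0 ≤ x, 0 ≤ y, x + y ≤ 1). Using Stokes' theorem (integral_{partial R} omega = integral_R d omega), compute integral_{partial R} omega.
integral_(partial R) omega = 1/2

Stokes: integral_partial_R omega = integral_R d omega with d omega = (∂Q/∂x - ∂P/∂y) dx ∧ dy.
  ∂Q/∂x = 0
  ∂P/∂y = -3*x
  integrand = ∂Q/∂x - ∂P/∂y = 3*x.
Integrating over R: integral_0^1 integral_0^{1-x} (3*x) dy dx = 1/2.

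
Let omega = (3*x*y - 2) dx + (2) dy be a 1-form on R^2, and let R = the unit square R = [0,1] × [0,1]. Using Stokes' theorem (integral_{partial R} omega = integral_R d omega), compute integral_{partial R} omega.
integral_(partial R) omega = -3/2

Stokes: integral_partial_R omega = integral_R d omega with d omega = (∂Q/∂x - ∂P/∂y) dx ∧ dy.
  ∂Q/∂x = 0
  ∂P/∂y = 3*x
  integrand = ∂Q/∂x - ∂P/∂y = -3*x.
Integrating over R: integral_0^1 integral_0^1 (-3*x) dx dy = -3/2.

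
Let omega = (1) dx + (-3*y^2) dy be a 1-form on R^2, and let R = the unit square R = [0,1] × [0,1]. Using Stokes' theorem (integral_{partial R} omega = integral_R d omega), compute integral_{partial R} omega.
integral_(partial R) omega = 0

Stokes: integral_partial_R omega = integral_R d omega with d omega = (∂Q/∂x - ∂P/∂y) dx ∧ dy.
  ∂Q/∂x = 0
  ∂P/∂y = 0
  integrand = ∂Q/∂x - ∂P/∂y = 0.
Integrating over R: integral_0^1 integral_0^1 (0) dx dy = 0.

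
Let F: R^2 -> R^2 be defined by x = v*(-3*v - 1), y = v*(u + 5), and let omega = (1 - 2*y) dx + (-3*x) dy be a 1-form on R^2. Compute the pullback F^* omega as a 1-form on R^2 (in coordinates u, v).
F^* omega = (v^2*(9*v + 3)) du + (21*u*v^2 + 5*u*v + 105*v^2 + 19*v - 1) dv

Using F^*(f dg) = (f ∘ F) d(g ∘ F), substitute each coordinate x_i by F_i(u, v) in f_i, and replace dx_i by d F_i = (∂F_i/∂u) du + (∂F_i/∂v) dv.
  For the x component: f_1(F) = -2*u*v - 10*v + 1; d F_1 = (0) du + (-6*v - 1) dv
  For the y component: f_2(F) = 3*v*(3*v + 1); d F_2 = (v) du + (u + 5) dv
Combining and collecting du, dv coefficients:
  coeff of du: v^2*(9*v + 3)
  coeff of dv: 21*u*v^2 + 5*u*v + 105*v^2 + 19*v - 1
F^* omega = (v^2*(9*v + 3)) du + (21*u*v^2 + 5*u*v + 105*v^2 + 19*v - 1) dv.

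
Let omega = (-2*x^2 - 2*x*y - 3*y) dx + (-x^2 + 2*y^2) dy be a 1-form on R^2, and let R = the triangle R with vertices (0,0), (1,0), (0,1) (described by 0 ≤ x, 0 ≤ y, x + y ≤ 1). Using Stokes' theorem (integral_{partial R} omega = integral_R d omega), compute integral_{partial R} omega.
integral_(partial R) omega = 3/2

Stokes: integral_partial_R omega = integral_R d omega with d omega = (∂Q/∂x - ∂P/∂y) dx ∧ dy.
  ∂Q/∂x = -2*x
  ∂P/∂y = -2*x - 3
  integrand = ∂Q/∂x - ∂P/∂y = 3.
Integrating over R: integral_0^1 integral_0^{1-x} (3) dy dx = 3/2.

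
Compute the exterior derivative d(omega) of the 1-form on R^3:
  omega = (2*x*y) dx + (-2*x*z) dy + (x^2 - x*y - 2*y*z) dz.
d(omega) = (-2*x - 2*z) dx ∧ dy + (2*x - y) dx ∧ dz + (x - 2*z) dy ∧ dz

For a 1-form omega = sum_i f_i dx_i, the exterior derivative is
  d(omega) = sum_{i < j} (∂f_j/∂x_i - ∂f_i/∂x_j) dx_i ∧ dx_j.
  coefficient of dx ∧ dy: ∂f_2/∂x - ∂f_1/∂y = ∂(-2*x*z)/∂x - ∂(2*x*y)/∂y = -2*x - 2*z
  coefficient of dx ∧ dz: ∂f_3/∂x - ∂f_1/∂z = ∂(x^2 - x*y - 2*y*z)/∂x - ∂(2*x*y)/∂z = 2*x - y
  coefficient of dy ∧ dz: ∂f_3/∂y - ∂f_2/∂z = ∂(x^2 - x*y - 2*y*z)/∂y - ∂(-2*x*z)/∂z = x - 2*z
Assembling: d(omega) = (-2*x - 2*z) dx ∧ dy + (2*x - y) dx ∧ dz + (x - 2*z) dy ∧ dz.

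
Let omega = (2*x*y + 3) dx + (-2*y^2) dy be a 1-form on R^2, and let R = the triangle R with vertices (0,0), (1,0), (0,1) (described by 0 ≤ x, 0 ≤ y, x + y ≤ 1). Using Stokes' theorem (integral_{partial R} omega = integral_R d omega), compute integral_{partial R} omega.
integral_(partial R) omega = -1/3

Stokes: integral_partial_R omega = integral_R d omega with d omega = (∂Q/∂x - ∂P/∂y) dx ∧ dy.
  ∂Q/∂x = 0
  ∂P/∂y = 2*x
  integrand = ∂Q/∂x - ∂P/∂y = -2*x.
Integrating over R: integral_0^1 integral_0^{1-x} (-2*x) dy dx = -1/3.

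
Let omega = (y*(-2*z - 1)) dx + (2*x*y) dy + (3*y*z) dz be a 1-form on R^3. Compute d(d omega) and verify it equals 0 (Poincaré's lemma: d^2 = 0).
d(d omega) = 0

Step 1: d omega = sum_{i<j} (∂f_j/∂x_i - ∂f_i/∂x_j) dx_i ∧ dx_j:
  coeff of dx ∧ dy: 2*y + 2*z + 1
  coeff of dx ∧ dz: 2*y
  coeff of dy ∧ dz: 3*z
Step 2: Apply d again to each 2-form coefficient. The only possible 3-form in R^3 is dx ∧ dy ∧ dz, with coefficient
  ∂(coeff of dy∧dz)/∂x - ∂(coeff of dx∧dz)/∂y + ∂(coeff of dx∧dy)/∂z
  = ∂/∂x (3*z) - ∂/∂y (2*y) + ∂/∂z (2*y + 2*z + 1).
Each of these terms simplifies to sums of mixed partials that cancel in pairs. The result is 0 (by equality of mixed partials for smooth functions — Schwarz / Clairaut).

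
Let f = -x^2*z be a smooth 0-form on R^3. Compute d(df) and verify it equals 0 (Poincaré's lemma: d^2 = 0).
d(df) = 0

Step 1: df = sum_i (∂f/∂x_i) dx_i = (-2*x*z) dx + (0) dy + (-x^2) dz.
Step 2: Apply d again. Using the 1-form formula, the coefficient of dx ∧ dy in d(df) is ∂^2 f/∂x ∂y - ∂^2 f/∂y ∂x = (0) - (0) = 0 (equality of mixed partials for smooth f).
Similarly for dx ∧ dz and dy ∧ dz — all coefficients vanish. So d(df) = 0.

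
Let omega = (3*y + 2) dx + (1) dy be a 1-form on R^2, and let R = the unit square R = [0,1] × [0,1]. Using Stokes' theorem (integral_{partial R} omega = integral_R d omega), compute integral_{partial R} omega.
integral_(partial R) omega = -3

Stokes: integral_partial_R omega = integral_R d omega with d omega = (∂Q/∂x - ∂P/∂y) dx ∧ dy.
  ∂Q/∂x = 0
  ∂P/∂y = 3
  integrand = ∂Q/∂x - ∂P/∂y = -3.
Integrating over R: integral_0^1 integral_0^1 (-3) dx dy = -3.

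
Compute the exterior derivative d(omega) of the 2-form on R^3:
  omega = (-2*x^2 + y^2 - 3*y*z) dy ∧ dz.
d(omega) = (-4*x) dx ∧ dy ∧ dz

For a 2-form omega = sum_{i<j} g_{ij} dx_i ∧ dx_j, the exterior derivative is
  d(omega) = sum_{i<j} d(g_{ij}) ∧ dx_i ∧ dx_j = sum_{i<j, k} (∂g_{ij}/∂x_k) dx_k ∧ dx_i ∧ dx_j.
Expand each term, using dx_k ∧ dx_i ∧ dx_j = sgn(permutation) dx_{(a)} ∧ dx_{(b)} ∧ dx_{(c)} with (a < b < c) sorted:
  d(-2*x^2 + y^2 - 3*y*z) includes (∂/∂x)(-2*x^2 + y^2 - 3*y*z) dx = (-4*x) dx, which multiplied by dy ∧ dz gives (-4*x) dx ∧ dy ∧ dz
Collecting like 3-forms: d(omega) = (-4*x) dx ∧ dy ∧ dz.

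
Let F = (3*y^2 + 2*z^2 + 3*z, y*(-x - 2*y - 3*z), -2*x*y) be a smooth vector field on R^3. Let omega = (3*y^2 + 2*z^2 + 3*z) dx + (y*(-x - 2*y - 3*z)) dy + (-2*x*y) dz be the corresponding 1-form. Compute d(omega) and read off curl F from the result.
d(omega) = (-2*x + 3*y) dy ∧ dz + (2*y + 4*z + 3) dz ∧ dx + (-7*y) dx ∧ dy; curl F = (-2*x + 3*y, 2*y + 4*z + 3, -7*y)

d omega = sum_{i<j} (∂f_j/∂x_i - ∂f_i/∂x_j) dx_i ∧ dx_j. Under the identification (dy ∧ dz, dz ∧ dx, dx ∧ dy) ↔ (e_x, e_y, e_z), the coefficients are exactly the components of curl F. Compute:
  ∂R/∂y - ∂Q/∂z = (-2*x) - (-3*y) = -2*x + 3*y
  ∂P/∂z - ∂R/∂x = (4*z + 3) - (-2*y) = 2*y + 4*z + 3
  ∂Q/∂x - ∂P/∂y = (-y) - (6*y) = -7*y.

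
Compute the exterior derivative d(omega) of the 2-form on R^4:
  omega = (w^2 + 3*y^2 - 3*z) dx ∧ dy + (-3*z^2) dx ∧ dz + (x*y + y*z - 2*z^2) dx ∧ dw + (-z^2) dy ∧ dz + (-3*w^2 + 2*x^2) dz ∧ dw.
d(omega) = (-3) dx ∧ dy ∧ dz + (2*w - x - z) dx ∧ dy ∧ dw + (4*x - y + 4*z) dx ∧ dz ∧ dw

For a 2-form omega = sum_{i<j} g_{ij} dx_i ∧ dx_j, the exterior derivative is
  d(omega) = sum_{i<j} d(g_{ij}) ∧ dx_i ∧ dx_j = sum_{i<j, k} (∂g_{ij}/∂x_k) dx_k ∧ dx_i ∧ dx_j.
Expand each term, using dx_k ∧ dx_i ∧ dx_j = sgn(permutation) dx_{(a)} ∧ dx_{(b)} ∧ dx_{(c)} with (a < b < c) sorted:
  d(w^2 + 3*y^2 - 3*z) includes (∂/∂z)(w^2 + 3*y^2 - 3*z) dz = (-3) dz, which multiplied by dx ∧ dy gives (-3) dx ∧ dy ∧ dz
  d(w^2 + 3*y^2 - 3*z) includes (∂/∂w)(w^2 + 3*y^2 - 3*z) dw = (2*w) dw, which multiplied by dx ∧ dy gives (2*w) dx ∧ dy ∧ dw
  d(x*y + y*z - 2*z^2) includes (∂/∂y)(x*y + y*z - 2*z^2) dy = (x + z) dy, which multiplied by dx ∧ dw gives (-x - z) dx ∧ dy ∧ dw
  d(x*y + y*z - 2*z^2) includes (∂/∂z)(x*y + y*z - 2*z^2) dz = (y - 4*z) dz, which multiplied by dx ∧ dw gives (-y + 4*z) dx ∧ dz ∧ dw
  d(-3*w^2 + 2*x^2) includes (∂/∂x)(-3*w^2 + 2*x^2) dx = (4*x) dx, which multiplied by dz ∧ dw gives (4*x) dx ∧ dz ∧ dw
Collecting like 3-forms: d(omega) = (-3) dx ∧ dy ∧ dz + (2*w - x - z) dx ∧ dy ∧ dw + (4*x - y + 4*z) dx ∧ dz ∧ dw.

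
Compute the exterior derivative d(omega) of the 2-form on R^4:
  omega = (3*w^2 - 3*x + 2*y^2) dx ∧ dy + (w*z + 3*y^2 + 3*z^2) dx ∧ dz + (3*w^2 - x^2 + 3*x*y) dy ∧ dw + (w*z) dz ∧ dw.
d(omega) = (6*w - 2*x + 3*y) dx ∧ dy ∧ dw + (-6*y) dx ∧ dy ∧ dz + (z) dx ∧ dz ∧ dw

For a 2-form omega = sum_{i<j} g_{ij} dx_i ∧ dx_j, the exterior derivative is
  d(omega) = sum_{i<j} d(g_{ij}) ∧ dx_i ∧ dx_j = sum_{i<j, k} (∂g_{ij}/∂x_k) dx_k ∧ dx_i ∧ dx_j.
Expand each term, using dx_k ∧ dx_i ∧ dx_j = sgn(permutation) dx_{(a)} ∧ dx_{(b)} ∧ dx_{(c)} with (a < b < c) sorted:
  d(3*w^2 - 3*x + 2*y^2) includes (∂/∂w)(3*w^2 - 3*x + 2*y^2) dw = (6*w) dw, which multiplied by dx ∧ dy gives (6*w) dx ∧ dy ∧ dw
  d(w*z + 3*y^2 + 3*z^2) includes (∂/∂y)(w*z + 3*y^2 + 3*z^2) dy = (6*y) dy, which multiplied by dx ∧ dz gives (-6*y) dx ∧ dy ∧ dz
  d(w*z + 3*y^2 + 3*z^2) includes (∂/∂w)(w*z + 3*y^2 + 3*z^2) dw = (z) dw, which multiplied by dx ∧ dz gives (z) dx ∧ dz ∧ dw
  d(3*w^2 - x^2 + 3*x*y) includes (∂/∂x)(3*w^2 - x^2 + 3*x*y) dx = (-2*x + 3*y) dx, which multiplied by dy ∧ dw gives (-2*x + 3*y) dx ∧ dy ∧ dw
Collecting like 3-forms: d(omega) = (6*w - 2*x + 3*y) dx ∧ dy ∧ dw + (-6*y) dx ∧ dy ∧ dz + (z) dx ∧ dz ∧ dw.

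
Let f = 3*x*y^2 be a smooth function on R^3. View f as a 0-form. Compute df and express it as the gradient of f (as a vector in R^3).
df = (3*y^2) dx + (6*x*y) dy + (0) dz; grad f = (3*y^2, 6*x*y, 0)

For a 0-form f, d f = (∂f/∂x) dx + (∂f/∂y) dy + (∂f/∂z) dz. The components of the vector representation are exactly the entries of grad f in Cartesian coordinates:
  ∂f/∂x = 3*y^2
  ∂f/∂y = 6*x*y
  ∂f/∂z = 0.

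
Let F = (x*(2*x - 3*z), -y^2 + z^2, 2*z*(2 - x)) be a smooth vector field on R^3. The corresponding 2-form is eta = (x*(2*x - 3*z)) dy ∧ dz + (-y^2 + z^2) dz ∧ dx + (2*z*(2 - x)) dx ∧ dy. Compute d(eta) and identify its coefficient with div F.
d(eta) = (2*x - 2*y - 3*z + 4) dx ∧ dy ∧ dz; div F = 2*x - 2*y - 3*z + 4

For a 2-form in R^3 of the form above, applying d gives a 3-form with coefficient ∂P/∂x + ∂Q/∂y + ∂R/∂z:
  ∂P/∂x = 4*x - 3*z
  ∂Q/∂y = -2*y
  ∂R/∂z = 4 - 2*x
Sum = 2*x - 2*y - 3*z + 4, which is exactly div F.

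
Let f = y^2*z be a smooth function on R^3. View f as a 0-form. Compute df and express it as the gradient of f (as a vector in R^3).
df = (0) dx + (2*y*z) dy + (y^2) dz; grad f = (0, 2*y*z, y^2)

For a 0-form f, d f = (∂f/∂x) dx + (∂f/∂y) dy + (∂f/∂z) dz. The components of the vector representation are exactly the entries of grad f in Cartesian coordinates:
  ∂f/∂x = 0
  ∂f/∂y = 2*y*z
  ∂f/∂z = y^2.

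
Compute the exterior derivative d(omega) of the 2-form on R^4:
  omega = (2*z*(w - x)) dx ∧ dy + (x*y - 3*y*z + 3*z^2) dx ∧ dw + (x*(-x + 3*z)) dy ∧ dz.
d(omega) = (2*w - 4*x + 3*z) dx ∧ dy ∧ dz + (-x + 5*z) dx ∧ dy ∧ dw + (3*y - 6*z) dx ∧ dz ∧ dw

For a 2-form omega = sum_{i<j} g_{ij} dx_i ∧ dx_j, the exterior derivative is
  d(omega) = sum_{i<j} d(g_{ij}) ∧ dx_i ∧ dx_j = sum_{i<j, k} (∂g_{ij}/∂x_k) dx_k ∧ dx_i ∧ dx_j.
Expand each term, using dx_k ∧ dx_i ∧ dx_j = sgn(permutation) dx_{(a)} ∧ dx_{(b)} ∧ dx_{(c)} with (a < b < c) sorted:
  d(2*z*(w - x)) includes (∂/∂z)(2*z*(w - x)) dz = (2*w - 2*x) dz, which multiplied by dx ∧ dy gives (2*w - 2*x) dx ∧ dy ∧ dz
  d(2*z*(w - x)) includes (∂/∂w)(2*z*(w - x)) dw = (2*z) dw, which multiplied by dx ∧ dy gives (2*z) dx ∧ dy ∧ dw
  d(x*y - 3*y*z + 3*z^2) includes (∂/∂y)(x*y - 3*y*z + 3*z^2) dy = (x - 3*z) dy, which multiplied by dx ∧ dw gives (-x + 3*z) dx ∧ dy ∧ dw
  d(x*y - 3*y*z + 3*z^2) includes (∂/∂z)(x*y - 3*y*z + 3*z^2) dz = (-3*y + 6*z) dz, which multiplied by dx ∧ dw gives (3*y - 6*z) dx ∧ dz ∧ dw
  d(x*(-x + 3*z)) includes (∂/∂x)(x*(-x + 3*z)) dx = (-2*x + 3*z) dx, which multiplied by dy ∧ dz gives (-2*x + 3*z) dx ∧ dy ∧ dz
Collecting like 3-forms: d(omega) = (2*w - 4*x + 3*z) dx ∧ dy ∧ dz + (-x + 5*z) dx ∧ dy ∧ dw + (3*y - 6*z) dx ∧ dz ∧ dw.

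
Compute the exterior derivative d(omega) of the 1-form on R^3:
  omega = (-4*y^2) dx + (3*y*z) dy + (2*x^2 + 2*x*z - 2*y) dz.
d(omega) = (8*y) dx ∧ dy + (4*x + 2*z) dx ∧ dz + (-3*y - 2) dy ∧ dz

For a 1-form omega = sum_i f_i dx_i, the exterior derivative is
  d(omega) = sum_{i < j} (∂f_j/∂x_i - ∂f_i/∂x_j) dx_i ∧ dx_j.
  coefficient of dx ∧ dy: ∂f_2/∂x - ∂f_1/∂y = ∂(3*y*z)/∂x - ∂(-4*y^2)/∂y = 8*y
  coefficient of dx ∧ dz: ∂f_3/∂x - ∂f_1/∂z = ∂(2*x^2 + 2*x*z - 2*y)/∂x - ∂(-4*y^2)/∂z = 4*x + 2*z
  coefficient of dy ∧ dz: ∂f_3/∂y - ∂f_2/∂z = ∂(2*x^2 + 2*x*z - 2*y)/∂y - ∂(3*y*z)/∂z = -3*y - 2
Assembling: d(omega) = (8*y) dx ∧ dy + (4*x + 2*z) dx ∧ dz + (-3*y - 2) dy ∧ dz.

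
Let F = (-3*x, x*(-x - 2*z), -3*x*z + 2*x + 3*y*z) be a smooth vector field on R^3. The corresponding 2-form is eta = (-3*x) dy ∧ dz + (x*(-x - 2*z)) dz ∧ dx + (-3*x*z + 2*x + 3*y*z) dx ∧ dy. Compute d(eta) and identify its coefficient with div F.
d(eta) = (-3*x + 3*y - 3) dx ∧ dy ∧ dz; div F = -3*x + 3*y - 3

For a 2-form in R^3 of the form above, applying d gives a 3-form with coefficient ∂P/∂x + ∂Q/∂y + ∂R/∂z:
  ∂P/∂x = -3
  ∂Q/∂y = 0
  ∂R/∂z = -3*x + 3*y
Sum = -3*x + 3*y - 3, which is exactly div F.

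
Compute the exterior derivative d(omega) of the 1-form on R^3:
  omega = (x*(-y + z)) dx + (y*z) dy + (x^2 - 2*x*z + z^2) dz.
d(omega) = (x) dx ∧ dy + (x - 2*z) dx ∧ dz + (-y) dy ∧ dz

For a 1-form omega = sum_i f_i dx_i, the exterior derivative is
  d(omega) = sum_{i < j} (∂f_j/∂x_i - ∂f_i/∂x_j) dx_i ∧ dx_j.
  coefficient of dx ∧ dy: ∂f_2/∂x - ∂f_1/∂y = ∂(y*z)/∂x - ∂(x*(-y + z))/∂y = x
  coefficient of dx ∧ dz: ∂f_3/∂x - ∂f_1/∂z = ∂(x^2 - 2*x*z + z^2)/∂x - ∂(x*(-y + z))/∂z = x - 2*z
  coefficient of dy ∧ dz: ∂f_3/∂y - ∂f_2/∂z = ∂(x^2 - 2*x*z + z^2)/∂y - ∂(y*z)/∂z = -y
Assembling: d(omega) = (x) dx ∧ dy + (x - 2*z) dx ∧ dz + (-y) dy ∧ dz.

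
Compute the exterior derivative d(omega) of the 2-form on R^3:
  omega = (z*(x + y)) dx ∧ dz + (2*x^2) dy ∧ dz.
d(omega) = (4*x - z) dx ∧ dy ∧ dz

For a 2-form omega = sum_{i<j} g_{ij} dx_i ∧ dx_j, the exterior derivative is
  d(omega) = sum_{i<j} d(g_{ij}) ∧ dx_i ∧ dx_j = sum_{i<j, k} (∂g_{ij}/∂x_k) dx_k ∧ dx_i ∧ dx_j.
Expand each term, using dx_k ∧ dx_i ∧ dx_j = sgn(permutation) dx_{(a)} ∧ dx_{(b)} ∧ dx_{(c)} with (a < b < c) sorted:
  d(z*(x + y)) includes (∂/∂y)(z*(x + y)) dy = (z) dy, which multiplied by dx ∧ dz gives (-z) dx ∧ dy ∧ dz
  d(2*x^2) includes (∂/∂x)(2*x^2) dx = (4*x) dx, which multiplied by dy ∧ dz gives (4*x) dx ∧ dy ∧ dz
Collecting like 3-forms: d(omega) = (4*x - z) dx ∧ dy ∧ dz.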